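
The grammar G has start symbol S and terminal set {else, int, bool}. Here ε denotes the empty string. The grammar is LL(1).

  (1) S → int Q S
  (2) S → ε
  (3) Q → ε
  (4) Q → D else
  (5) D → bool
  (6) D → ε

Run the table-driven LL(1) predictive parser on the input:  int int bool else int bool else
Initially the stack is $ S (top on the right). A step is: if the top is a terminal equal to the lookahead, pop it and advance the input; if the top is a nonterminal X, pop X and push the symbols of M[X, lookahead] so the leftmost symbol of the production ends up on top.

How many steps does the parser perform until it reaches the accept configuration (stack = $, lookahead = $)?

16

step 1: stack=$ S  input=int int bool else int bool else $  — expand S → int Q S
step 2: stack=$ S Q int  input=int int bool else int bool else $  — match int
step 3: stack=$ S Q  input=int bool else int bool else $  — expand Q → ε
step 4: stack=$ S  input=int bool else int bool else $  — expand S → int Q S
step 5: stack=$ S Q int  input=int bool else int bool else $  — match int
step 6: stack=$ S Q  input=bool else int bool else $  — expand Q → D else
step 7: stack=$ S else D  input=bool else int bool else $  — expand D → bool
step 8: stack=$ S else bool  input=bool else int bool else $  — match bool
step 9: stack=$ S else  input=else int bool else $  — match else
step 10: stack=$ S  input=int bool else $  — expand S → int Q S
step 11: stack=$ S Q int  input=int bool else $  — match int
step 12: stack=$ S Q  input=bool else $  — expand Q → D else
step 13: stack=$ S else D  input=bool else $  — expand D → bool
step 14: stack=$ S else bool  input=bool else $  — match bool
step 15: stack=$ S else  input=else $  — match else
step 16: stack=$ S  input=$  — expand S → ε
Accept reached after 16 steps.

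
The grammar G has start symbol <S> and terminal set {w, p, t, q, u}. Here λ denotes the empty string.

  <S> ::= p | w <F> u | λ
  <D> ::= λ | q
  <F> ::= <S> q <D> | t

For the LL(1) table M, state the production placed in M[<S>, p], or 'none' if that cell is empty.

FIRST(<S>): from <S>::=p we get {p}; from <S>::=w <F> u we get {w}; from <S>::=λ we get {λ}. So FIRST(<S>) = {λ, p, w}.
FIRST(<D>): from <D>::=λ we get {λ}; from <D>::=q we get {q}. So FIRST(<D>) = {λ, q}.
FIRST(<F>): from <F>::=<S> q <D> we get {p, q, w}; from <F>::=t we get {t}. So FIRST(<F>) = {p, q, t, w}.
FOLLOW(<S>) includes $ since <S> is the start symbol.
FOLLOW(<S>): in <F>::=<S> q <D>, <S> is followed by q <D> with FIRST {q}. Thus FOLLOW(<S>) = {$, q}.
For <S> ::= p: FIRST(p) = {p}, so it goes in M[<S>, t] for t ∈ {p}.
For <S> ::= w <F> u: FIRST(w <F> u) = {w}, so it goes in M[<S>, t] for t ∈ {w}.
For <S> ::= λ: FIRST(λ) = {λ}, so it goes in M[<S>, t] for t ∈ {}; since λ ∈ FIRST, also for every t ∈ FOLLOW(<S>) = {$, q}.

<S> ::= p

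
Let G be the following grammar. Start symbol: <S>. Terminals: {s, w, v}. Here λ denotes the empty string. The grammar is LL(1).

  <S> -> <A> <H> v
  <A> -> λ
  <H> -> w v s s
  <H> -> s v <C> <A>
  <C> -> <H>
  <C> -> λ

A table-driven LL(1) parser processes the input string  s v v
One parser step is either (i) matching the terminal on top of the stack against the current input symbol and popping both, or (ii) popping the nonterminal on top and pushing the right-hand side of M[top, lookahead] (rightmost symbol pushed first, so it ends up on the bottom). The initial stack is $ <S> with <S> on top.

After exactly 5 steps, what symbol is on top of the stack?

     Stack            Input    Action
  1  $ <S>            s v v $  expand <S> -> <A> <H> v
  2  $ v <H> <A>      s v v $  expand <A> -> λ
  3  $ v <H>          s v v $  expand <H> -> s v <C> <A>
  4  $ v <A> <C> v s  s v v $  match s
  5  $ v <A> <C> v    v v $    match v
Stack after step 5: $ v <A> <C> (top = <C>).

<C>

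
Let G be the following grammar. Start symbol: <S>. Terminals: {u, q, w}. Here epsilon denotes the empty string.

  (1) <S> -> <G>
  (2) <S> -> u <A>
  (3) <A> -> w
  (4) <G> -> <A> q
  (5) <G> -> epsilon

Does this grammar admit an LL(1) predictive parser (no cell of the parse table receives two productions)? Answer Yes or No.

Yes

FIRST(<S>) = {epsilon, u, w}
FIRST(<A>) = {w}
FIRST(<G>) = {epsilon, w}
FOLLOW(<S>) = {$}
FOLLOW(<A>) = {$, q}
FOLLOW(<G>) = {$}
Each cell of M receives at most one production.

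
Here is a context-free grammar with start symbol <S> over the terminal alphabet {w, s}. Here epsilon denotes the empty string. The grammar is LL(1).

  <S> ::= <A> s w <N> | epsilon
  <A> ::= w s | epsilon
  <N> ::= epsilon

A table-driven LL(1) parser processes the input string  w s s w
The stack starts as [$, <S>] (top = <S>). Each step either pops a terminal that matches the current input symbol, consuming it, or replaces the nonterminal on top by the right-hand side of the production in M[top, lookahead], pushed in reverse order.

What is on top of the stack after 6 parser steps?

step 1: stack=$ <S>  input=w s s w $  — expand <S> ::= <A> s w <N>
step 2: stack=$ <N> w s <A>  input=w s s w $  — expand <A> ::= w s
step 3: stack=$ <N> w s s w  input=w s s w $  — match w
step 4: stack=$ <N> w s s  input=s s w $  — match s
step 5: stack=$ <N> w s  input=s w $  — match s
step 6: stack=$ <N> w  input=w $  — match w
Stack after step 6: $ <N> (top = <N>).

<N>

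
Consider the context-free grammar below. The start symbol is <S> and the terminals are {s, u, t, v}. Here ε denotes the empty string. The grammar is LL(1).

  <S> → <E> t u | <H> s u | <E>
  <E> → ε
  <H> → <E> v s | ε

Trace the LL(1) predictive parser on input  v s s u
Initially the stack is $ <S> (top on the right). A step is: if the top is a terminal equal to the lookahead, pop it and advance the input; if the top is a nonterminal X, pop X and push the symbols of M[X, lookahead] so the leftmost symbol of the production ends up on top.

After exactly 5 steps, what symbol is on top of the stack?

step 1: stack=$ <S>  input=v s s u $  — expand <S> → <H> s u
step 2: stack=$ u s <H>  input=v s s u $  — expand <H> → <E> v s
step 3: stack=$ u s s v <E>  input=v s s u $  — expand <E> → ε
step 4: stack=$ u s s v  input=v s s u $  — match v
step 5: stack=$ u s s  input=s s u $  — match s
Stack after step 5: $ u s (top = s).

s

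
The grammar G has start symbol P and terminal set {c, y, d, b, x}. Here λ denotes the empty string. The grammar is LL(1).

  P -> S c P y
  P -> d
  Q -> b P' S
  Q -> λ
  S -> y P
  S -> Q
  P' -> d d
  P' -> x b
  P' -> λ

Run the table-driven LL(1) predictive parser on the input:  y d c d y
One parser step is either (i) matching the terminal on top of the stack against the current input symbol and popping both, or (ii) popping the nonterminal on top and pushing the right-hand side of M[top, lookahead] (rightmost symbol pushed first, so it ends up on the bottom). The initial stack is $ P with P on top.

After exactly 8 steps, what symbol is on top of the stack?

y

step 1: stack=$ P  input=y d c d y $  — expand P -> S c P y
step 2: stack=$ y P c S  input=y d c d y $  — expand S -> y P
step 3: stack=$ y P c P y  input=y d c d y $  — match y
step 4: stack=$ y P c P  input=d c d y $  — expand P -> d
step 5: stack=$ y P c d  input=d c d y $  — match d
step 6: stack=$ y P c  input=c d y $  — match c
step 7: stack=$ y P  input=d y $  — expand P -> d
step 8: stack=$ y d  input=d y $  — match d
Stack after step 8: $ y (top = y).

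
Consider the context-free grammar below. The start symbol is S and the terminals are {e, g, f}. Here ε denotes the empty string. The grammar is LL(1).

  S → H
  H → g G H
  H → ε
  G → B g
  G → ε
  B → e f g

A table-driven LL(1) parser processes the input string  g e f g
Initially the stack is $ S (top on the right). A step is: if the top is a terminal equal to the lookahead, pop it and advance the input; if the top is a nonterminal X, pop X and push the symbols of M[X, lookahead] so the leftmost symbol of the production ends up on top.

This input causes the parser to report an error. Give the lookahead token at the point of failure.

step 1: stack=$ S  input=g e f g $  — expand S → H
step 2: stack=$ H  input=g e f g $  — expand H → g G H
step 3: stack=$ H G g  input=g e f g $  — match g
step 4: stack=$ H G  input=e f g $  — expand G → B g
step 5: stack=$ H g B  input=e f g $  — expand B → e f g
step 6: stack=$ H g g f e  input=e f g $  — match e
step 7: stack=$ H g g f  input=f g $  — match f
step 8: stack=$ H g g  input=g $  — match g
step 9: stack=$ H g  input=$  — error: top is terminal g but lookahead is $

$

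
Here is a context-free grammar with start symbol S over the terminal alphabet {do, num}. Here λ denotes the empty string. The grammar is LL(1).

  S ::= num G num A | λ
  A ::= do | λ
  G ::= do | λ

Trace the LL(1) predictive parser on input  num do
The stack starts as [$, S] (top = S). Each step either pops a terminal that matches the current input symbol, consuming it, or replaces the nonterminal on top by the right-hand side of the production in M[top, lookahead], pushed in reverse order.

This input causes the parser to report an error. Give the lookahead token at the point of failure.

step 1: stack=$ S  input=num do $  — expand S ::= num G num A
step 2: stack=$ A num G num  input=num do $  — match num
step 3: stack=$ A num G  input=do $  — expand G ::= do
step 4: stack=$ A num do  input=do $  — match do
step 5: stack=$ A num  input=$  — error: top is terminal num but lookahead is $

$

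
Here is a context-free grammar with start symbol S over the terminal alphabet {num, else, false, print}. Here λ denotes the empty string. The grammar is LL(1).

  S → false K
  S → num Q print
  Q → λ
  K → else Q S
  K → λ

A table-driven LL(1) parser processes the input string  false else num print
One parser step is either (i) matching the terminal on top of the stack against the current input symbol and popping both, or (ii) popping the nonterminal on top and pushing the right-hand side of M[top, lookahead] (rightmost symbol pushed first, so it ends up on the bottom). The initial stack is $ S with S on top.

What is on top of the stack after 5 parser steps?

     Stack       Input                   Action
  1  $ S         false else num print $  expand S → false K
  2  $ K false   false else num print $  match false
  3  $ K         else num print $        expand K → else Q S
  4  $ S Q else  else num print $        match else
  5  $ S Q       num print $             expand Q → λ
Stack after step 5: $ S (top = S).

S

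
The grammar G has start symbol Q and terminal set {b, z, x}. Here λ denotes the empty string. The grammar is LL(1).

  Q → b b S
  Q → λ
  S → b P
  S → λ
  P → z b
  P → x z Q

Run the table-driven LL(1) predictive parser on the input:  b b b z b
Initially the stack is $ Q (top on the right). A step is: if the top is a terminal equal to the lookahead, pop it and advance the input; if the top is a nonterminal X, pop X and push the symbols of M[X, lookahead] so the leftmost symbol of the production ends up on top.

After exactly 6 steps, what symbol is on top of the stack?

     Stack    Input        Action
  1  $ Q      b b b z b $  expand Q → b b S
  2  $ S b b  b b b z b $  match b
  3  $ S b    b b z b $    match b
  4  $ S      b z b $      expand S → b P
  5  $ P b    b z b $      match b
  6  $ P      z b $        expand P → z b
Stack after step 6: $ b z (top = z).

z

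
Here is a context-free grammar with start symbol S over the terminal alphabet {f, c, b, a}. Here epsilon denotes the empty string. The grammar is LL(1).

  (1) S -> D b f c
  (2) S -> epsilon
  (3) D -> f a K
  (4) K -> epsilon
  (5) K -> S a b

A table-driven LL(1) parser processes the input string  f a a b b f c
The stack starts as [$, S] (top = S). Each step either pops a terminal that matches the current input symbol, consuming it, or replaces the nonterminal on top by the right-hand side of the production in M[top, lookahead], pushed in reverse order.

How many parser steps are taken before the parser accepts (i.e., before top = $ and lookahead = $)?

      Stack          Input            Action
   1  $ S            f a a b b f c $  expand S -> D b f c
   2  $ c f b D      f a a b b f c $  expand D -> f a K
   3  $ c f b K a f  f a a b b f c $  match f
   4  $ c f b K a    a a b b f c $    match a
   5  $ c f b K      a b b f c $      expand K -> S a b
   6  $ c f b b a S  a b b f c $      expand S -> epsilon
   7  $ c f b b a    a b b f c $      match a
   8  $ c f b b      b b f c $        match b
   9  $ c f b        b f c $          match b
  10  $ c f          f c $            match f
  11  $ c            c $              match c
Accept reached after 11 steps.

11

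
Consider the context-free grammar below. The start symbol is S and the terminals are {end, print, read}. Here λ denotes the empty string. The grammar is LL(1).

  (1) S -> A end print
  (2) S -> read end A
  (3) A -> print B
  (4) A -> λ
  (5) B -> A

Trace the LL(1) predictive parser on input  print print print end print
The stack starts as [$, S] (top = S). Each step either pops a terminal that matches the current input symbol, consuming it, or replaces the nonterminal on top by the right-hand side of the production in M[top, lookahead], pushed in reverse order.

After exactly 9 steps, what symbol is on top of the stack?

step 1: stack=$ S  input=print print print end print $  — expand S -> A end print
step 2: stack=$ print end A  input=print print print end print $  — expand A -> print B
step 3: stack=$ print end B print  input=print print print end print $  — match print
step 4: stack=$ print end B  input=print print end print $  — expand B -> A
step 5: stack=$ print end A  input=print print end print $  — expand A -> print B
step 6: stack=$ print end B print  input=print print end print $  — match print
step 7: stack=$ print end B  input=print end print $  — expand B -> A
step 8: stack=$ print end A  input=print end print $  — expand A -> print B
step 9: stack=$ print end B print  input=print end print $  — match print
Stack after step 9: $ print end B (top = B).

B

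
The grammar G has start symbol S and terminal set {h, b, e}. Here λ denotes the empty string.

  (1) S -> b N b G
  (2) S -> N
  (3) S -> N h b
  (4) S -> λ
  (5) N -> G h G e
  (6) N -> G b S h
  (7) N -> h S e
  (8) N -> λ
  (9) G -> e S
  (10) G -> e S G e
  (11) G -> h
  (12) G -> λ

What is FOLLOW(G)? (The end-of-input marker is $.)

FIRST(G) = {λ, e, h}
FIRST(N) = {λ, b, e, h}  (via G h G e, G b S h)
FIRST(S) = {λ, b, e, h}  (via N, N h b)
FOLLOW(S) includes $ since S is the start symbol.
FOLLOW(S): in N->G b S h, S is followed by h with FIRST {h}; in N->h S e, S is followed by e with FIRST {e}; in G->e S, the suffix after S is empty, so FOLLOW(S) ⊇ FOLLOW(G) = {$, b, e, h}; in G->e S G e, S is followed by G e with FIRST {e, h}. Thus FOLLOW(S) = {$, b, e, h}.
FOLLOW(N): in S->b N b G, N is followed by b G with FIRST {b}; in S->N, the suffix after N is empty, so FOLLOW(N) ⊇ FOLLOW(S) = {$, b, e, h}; in S->N h b, N is followed by h b with FIRST {h}. Thus FOLLOW(N) = {$, b, e, h}.
FOLLOW(G): in S->b N b G, the suffix after G is empty, so FOLLOW(G) ⊇ FOLLOW(S) = {$, b, e, h}; in N->G h G e (occurrence 1), G is followed by h G e with FIRST {h}; in N->G h G e (occurrence 2), G is followed by e with FIRST {e}; in N->G b S h, G is followed by b S h with FIRST {b}; in G->e S G e, G is followed by e with FIRST {e}. Thus FOLLOW(G) = {$, b, e, h}.

{$, b, e, h}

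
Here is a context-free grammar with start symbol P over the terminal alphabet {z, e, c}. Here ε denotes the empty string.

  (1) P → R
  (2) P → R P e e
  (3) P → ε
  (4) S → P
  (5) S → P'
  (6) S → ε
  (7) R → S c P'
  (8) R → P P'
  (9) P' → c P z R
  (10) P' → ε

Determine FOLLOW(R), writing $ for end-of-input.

{$, c, e, z}

FIRST(P'): from P'→c P z R we get {c}; from P'→ε we get {ε}. So FIRST(P') = {ε, c}.
FIRST(P): from P→R we get {ε, c, e}; from P→R P e e we get {c, e}; from P→ε we get {ε}. So FIRST(P) = {ε, c, e}.
FIRST(S): from S→P we get {ε, c, e}; from S→P' we get {ε, c}; from S→ε we get {ε}. So FIRST(S) = {ε, c, e}.
FIRST(R): from R→S c P' we get {c, e}; from R→P P' we get {ε, c, e}. So FIRST(R) = {ε, c, e}.
FOLLOW(P) includes $ since P is the start symbol.
FOLLOW(S): in R→S c P', S is followed by c P' with FIRST {c}. Thus FOLLOW(S) = {c}.
FOLLOW(P): in P→R P e e, P is followed by e e with FIRST {e}; in S→P, the suffix after P is empty, so FOLLOW(P) ⊇ FOLLOW(S) = {c}; in R→P P', P is followed by P' with FIRST {ε, c}; in R→P P', the suffix after P is nullable, so FOLLOW(P) ⊇ FOLLOW(R) = {$, c, e, z}; in P'→c P z R, P is followed by z R with FIRST {z}. Thus FOLLOW(P) = {$, c, e, z}.
FOLLOW(R): in P→R, the suffix after R is empty, so FOLLOW(R) ⊇ FOLLOW(P) = {$, c, e, z}; in P→R P e e, R is followed by P e e with FIRST {c, e}; in P'→c P z R, the suffix after R is empty, so FOLLOW(R) ⊇ FOLLOW(P') = {$, c, e, z}. Thus FOLLOW(R) = {$, c, e, z}.
FOLLOW(P'): in S→P', the suffix after P' is empty, so FOLLOW(P') ⊇ FOLLOW(S) = {c}; in R→S c P', the suffix after P' is empty, so FOLLOW(P') ⊇ FOLLOW(R) = {$, c, e, z}; in R→P P', the suffix after P' is empty, so FOLLOW(P') ⊇ FOLLOW(R) = {$, c, e, z}. Thus FOLLOW(P') = {$, c, e, z}.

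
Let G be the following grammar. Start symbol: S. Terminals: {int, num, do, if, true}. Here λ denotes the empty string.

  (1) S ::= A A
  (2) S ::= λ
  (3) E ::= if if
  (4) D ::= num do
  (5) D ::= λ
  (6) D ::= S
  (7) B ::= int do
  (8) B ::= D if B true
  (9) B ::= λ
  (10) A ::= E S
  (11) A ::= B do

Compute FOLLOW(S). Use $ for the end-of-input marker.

FIRST(E): from E::=if if we get {if}. So FIRST(E) = {if}.
FIRST(S): from S::=A A we get {do, if, int, num}; from S::=λ we get {λ}. So FIRST(S) = {λ, do, if, int, num}.
FIRST(D): from D::=num do we get {num}; from D::=λ we get {λ}; from D::=S we get {λ, do, if, int, num}. So FIRST(D) = {λ, do, if, int, num}.
FIRST(B): from B::=int do we get {int}; from B::=D if B true we get {do, if, int, num}; from B::=λ we get {λ}. So FIRST(B) = {λ, do, if, int, num}.
FIRST(A): from A::=E S we get {if}; from A::=B do we get {do, if, int, num}. So FIRST(A) = {do, if, int, num}.
FOLLOW(S) includes $ since S is the start symbol.
FOLLOW(D): in B::=D if B true, D is followed by if B true with FIRST {if}. Thus FOLLOW(D) = {if}.
FOLLOW(B): in B::=D if B true, B is followed by true with FIRST {true}; in A::=B do, B is followed by do with FIRST {do}. Thus FOLLOW(B) = {do, true}.
FOLLOW(S): in D::=S, the suffix after S is empty, so FOLLOW(S) ⊇ FOLLOW(D) = {if}; in A::=E S, the suffix after S is empty, so FOLLOW(S) ⊇ FOLLOW(A) = {$, do, if, int, num}. Thus FOLLOW(S) = {$, do, if, int, num}.
FOLLOW(A): in S::=A A (occurrence 1), A is followed by A with FIRST {do, if, int, num}; in S::=A A (occurrence 2), the suffix after A is empty, so FOLLOW(A) ⊇ FOLLOW(S) = {$, do, if, int, num}. Thus FOLLOW(A) = {$, do, if, int, num}.
FOLLOW(E): in A::=E S, E is followed by S with FIRST {λ, do, if, int, num}; in A::=E S, the suffix after E is nullable, so FOLLOW(E) ⊇ FOLLOW(A) = {$, do, if, int, num}. Thus FOLLOW(E) = {$, do, if, int, num}.

{$, do, if, int, num}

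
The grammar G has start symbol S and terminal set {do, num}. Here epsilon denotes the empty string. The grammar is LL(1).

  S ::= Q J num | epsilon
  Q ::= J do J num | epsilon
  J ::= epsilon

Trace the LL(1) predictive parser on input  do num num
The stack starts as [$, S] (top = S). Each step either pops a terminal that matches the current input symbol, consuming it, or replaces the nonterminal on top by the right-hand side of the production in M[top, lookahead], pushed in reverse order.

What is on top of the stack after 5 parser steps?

     Stack               Input         Action
  1  $ S                 do num num $  expand S ::= Q J num
  2  $ num J Q           do num num $  expand Q ::= J do J num
  3  $ num J num J do J  do num num $  expand J ::= epsilon
  4  $ num J num J do    do num num $  match do
  5  $ num J num J       num num $     expand J ::= epsilon
Stack after step 5: $ num J num (top = num).

num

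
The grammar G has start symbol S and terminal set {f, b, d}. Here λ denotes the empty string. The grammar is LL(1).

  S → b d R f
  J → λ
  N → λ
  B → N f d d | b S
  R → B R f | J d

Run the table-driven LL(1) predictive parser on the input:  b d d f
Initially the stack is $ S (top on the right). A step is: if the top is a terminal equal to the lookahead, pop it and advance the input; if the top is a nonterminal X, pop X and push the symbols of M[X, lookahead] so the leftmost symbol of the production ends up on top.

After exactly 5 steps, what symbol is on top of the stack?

d

step 1: stack=$ S  input=b d d f $  — expand S → b d R f
step 2: stack=$ f R d b  input=b d d f $  — match b
step 3: stack=$ f R d  input=d d f $  — match d
step 4: stack=$ f R  input=d f $  — expand R → J d
step 5: stack=$ f d J  input=d f $  — expand J → λ
Stack after step 5: $ f d (top = d).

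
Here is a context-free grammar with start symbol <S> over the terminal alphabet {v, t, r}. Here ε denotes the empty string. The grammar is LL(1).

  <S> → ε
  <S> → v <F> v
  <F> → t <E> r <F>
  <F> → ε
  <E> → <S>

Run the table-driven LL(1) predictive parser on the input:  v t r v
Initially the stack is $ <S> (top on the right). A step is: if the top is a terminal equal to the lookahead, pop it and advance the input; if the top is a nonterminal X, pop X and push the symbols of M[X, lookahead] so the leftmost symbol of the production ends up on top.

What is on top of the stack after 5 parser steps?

step 1: stack=$ <S>  input=v t r v $  — expand <S> → v <F> v
step 2: stack=$ v <F> v  input=v t r v $  — match v
step 3: stack=$ v <F>  input=t r v $  — expand <F> → t <E> r <F>
step 4: stack=$ v <F> r <E> t  input=t r v $  — match t
step 5: stack=$ v <F> r <E>  input=r v $  — expand <E> → <S>
Stack after step 5: $ v <F> r <S> (top = <S>).

<S>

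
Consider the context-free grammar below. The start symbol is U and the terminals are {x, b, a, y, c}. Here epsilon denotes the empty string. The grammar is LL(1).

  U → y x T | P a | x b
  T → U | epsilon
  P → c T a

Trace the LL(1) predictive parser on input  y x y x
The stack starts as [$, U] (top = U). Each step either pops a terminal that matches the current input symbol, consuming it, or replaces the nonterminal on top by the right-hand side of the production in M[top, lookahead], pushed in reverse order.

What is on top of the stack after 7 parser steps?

     Stack    Input      Action
  1  $ U      y x y x $  expand U → y x T
  2  $ T x y  y x y x $  match y
  3  $ T x    x y x $    match x
  4  $ T      y x $      expand T → U
  5  $ U      y x $      expand U → y x T
  6  $ T x y  y x $      match y
  7  $ T x    x $        match x
Stack after step 7: $ T (top = T).

T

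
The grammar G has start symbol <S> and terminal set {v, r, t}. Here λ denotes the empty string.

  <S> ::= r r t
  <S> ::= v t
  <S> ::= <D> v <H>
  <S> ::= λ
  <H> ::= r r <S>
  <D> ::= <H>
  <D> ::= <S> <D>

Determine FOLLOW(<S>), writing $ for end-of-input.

FIRST(<H>) = {r}
FIRST(<S>) = {λ, r, v}  (via <D> v <H>)
FIRST(<D>) = {r, v}  (via <H>, <S> <D>)
FOLLOW(<S>) includes $ since <S> is the start symbol.
FOLLOW(<D>): in <S>::=<D> v <H>, <D> is followed by v <H> with FIRST {v}; in <D>::=<S> <D>, the suffix after <D> is empty (adds nothing new). Thus FOLLOW(<D>) = {v}.
FOLLOW(<S>): in <H>::=r r <S>, the suffix after <S> is empty, so FOLLOW(<S>) ⊇ FOLLOW(<H>) = {$, r, v}; in <D>::=<S> <D>, <S> is followed by <D> with FIRST {r, v}. Thus FOLLOW(<S>) = {$, r, v}.
FOLLOW(<H>): in <S>::=<D> v <H>, the suffix after <H> is empty, so FOLLOW(<H>) ⊇ FOLLOW(<S>) = {$, r, v}; in <D>::=<H>, the suffix after <H> is empty, so FOLLOW(<H>) ⊇ FOLLOW(<D>) = {v}. Thus FOLLOW(<H>) = {$, r, v}.

{$, r, v}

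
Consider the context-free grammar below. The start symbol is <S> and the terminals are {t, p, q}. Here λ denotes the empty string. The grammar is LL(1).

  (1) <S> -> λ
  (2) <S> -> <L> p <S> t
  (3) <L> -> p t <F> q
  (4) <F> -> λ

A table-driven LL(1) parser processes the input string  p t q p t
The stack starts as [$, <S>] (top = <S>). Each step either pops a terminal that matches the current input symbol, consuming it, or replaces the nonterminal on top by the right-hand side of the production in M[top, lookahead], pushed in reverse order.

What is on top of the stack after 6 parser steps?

     Stack                Input        Action
  1  $ <S>                p t q p t $  expand <S> -> <L> p <S> t
  2  $ t <S> p <L>        p t q p t $  expand <L> -> p t <F> q
  3  $ t <S> p q <F> t p  p t q p t $  match p
  4  $ t <S> p q <F> t    t q p t $    match t
  5  $ t <S> p q <F>      q p t $      expand <F> -> λ
  6  $ t <S> p q          q p t $      match q
Stack after step 6: $ t <S> p (top = p).

p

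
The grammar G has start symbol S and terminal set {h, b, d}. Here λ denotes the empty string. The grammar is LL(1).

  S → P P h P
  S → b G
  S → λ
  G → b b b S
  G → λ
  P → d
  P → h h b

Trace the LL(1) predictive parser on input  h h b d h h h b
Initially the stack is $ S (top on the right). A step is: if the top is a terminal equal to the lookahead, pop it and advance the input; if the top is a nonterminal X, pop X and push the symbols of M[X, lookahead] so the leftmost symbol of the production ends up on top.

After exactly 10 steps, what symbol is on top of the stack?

h

      Stack          Input              Action
   1  $ S            h h b d h h h b $  expand S → P P h P
   2  $ P h P P      h h b d h h h b $  expand P → h h b
   3  $ P h P b h h  h h b d h h h b $  match h
   4  $ P h P b h    h b d h h h b $    match h
   5  $ P h P b      b d h h h b $      match b
   6  $ P h P        d h h h b $        expand P → d
   7  $ P h d        d h h h b $        match d
   8  $ P h          h h h b $          match h
   9  $ P            h h b $            expand P → h h b
  10  $ b h h        h h b $            match h
Stack after step 10: $ b h (top = h).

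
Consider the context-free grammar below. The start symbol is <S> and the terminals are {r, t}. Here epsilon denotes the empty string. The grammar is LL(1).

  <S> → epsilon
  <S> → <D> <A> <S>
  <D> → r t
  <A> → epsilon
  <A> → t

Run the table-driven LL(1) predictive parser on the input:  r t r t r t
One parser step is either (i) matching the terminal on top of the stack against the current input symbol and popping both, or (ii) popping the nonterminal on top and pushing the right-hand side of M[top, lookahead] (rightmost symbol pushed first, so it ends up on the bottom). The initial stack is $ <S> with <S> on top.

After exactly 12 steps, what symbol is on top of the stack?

r

      Stack          Input          Action
   1  $ <S>          r t r t r t $  expand <S> → <D> <A> <S>
   2  $ <S> <A> <D>  r t r t r t $  expand <D> → r t
   3  $ <S> <A> t r  r t r t r t $  match r
   4  $ <S> <A> t    t r t r t $    match t
   5  $ <S> <A>      r t r t $      expand <A> → epsilon
   6  $ <S>          r t r t $      expand <S> → <D> <A> <S>
   7  $ <S> <A> <D>  r t r t $      expand <D> → r t
   8  $ <S> <A> t r  r t r t $      match r
   9  $ <S> <A> t    t r t $        match t
  10  $ <S> <A>      r t $          expand <A> → epsilon
  11  $ <S>          r t $          expand <S> → <D> <A> <S>
  12  $ <S> <A> <D>  r t $          expand <D> → r t
Stack after step 12: $ <S> <A> t r (top = r).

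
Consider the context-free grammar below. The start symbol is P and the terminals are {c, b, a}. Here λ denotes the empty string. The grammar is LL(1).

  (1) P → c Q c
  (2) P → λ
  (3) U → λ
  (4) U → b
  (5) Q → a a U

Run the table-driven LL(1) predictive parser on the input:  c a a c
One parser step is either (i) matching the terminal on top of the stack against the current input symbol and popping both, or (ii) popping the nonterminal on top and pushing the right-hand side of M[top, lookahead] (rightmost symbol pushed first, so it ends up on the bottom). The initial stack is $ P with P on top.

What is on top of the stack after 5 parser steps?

     Stack      Input      Action
  1  $ P        c a a c $  expand P → c Q c
  2  $ c Q c    c a a c $  match c
  3  $ c Q      a a c $    expand Q → a a U
  4  $ c U a a  a a c $    match a
  5  $ c U a    a c $      match a
Stack after step 5: $ c U (top = U).

U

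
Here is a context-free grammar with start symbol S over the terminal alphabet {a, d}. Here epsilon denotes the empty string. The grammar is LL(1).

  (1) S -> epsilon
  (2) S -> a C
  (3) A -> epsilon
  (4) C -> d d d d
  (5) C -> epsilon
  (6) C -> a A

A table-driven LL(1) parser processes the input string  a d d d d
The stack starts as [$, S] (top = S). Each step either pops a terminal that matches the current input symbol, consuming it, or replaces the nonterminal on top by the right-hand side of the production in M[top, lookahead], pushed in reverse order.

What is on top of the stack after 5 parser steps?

d

     Stack      Input        Action
  1  $ S        a d d d d $  expand S -> a C
  2  $ C a      a d d d d $  match a
  3  $ C        d d d d $    expand C -> d d d d
  4  $ d d d d  d d d d $    match d
  5  $ d d d    d d d $      match d
Stack after step 5: $ d d (top = d).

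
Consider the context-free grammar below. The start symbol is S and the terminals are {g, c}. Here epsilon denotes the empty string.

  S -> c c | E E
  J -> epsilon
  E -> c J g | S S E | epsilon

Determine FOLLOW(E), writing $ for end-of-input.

{$, c}

FIRST(J) = {epsilon}
FIRST(S) = {epsilon, c}  (via E E)
FIRST(E) = {epsilon, c}  (via S S E)
FOLLOW(S) includes $ since S is the start symbol.
FOLLOW(J): in E->c J g, J is followed by g with FIRST {g}. Thus FOLLOW(J) = {g}.
FOLLOW(S): in E->S S E (occurrence 1), S is followed by S E with FIRST {epsilon, c}; in E->S S E (occurrence 1), the suffix after S is nullable, so FOLLOW(S) ⊇ FOLLOW(E) = {$, c}; in E->S S E (occurrence 2), S is followed by E with FIRST {epsilon, c}; in E->S S E (occurrence 2), the suffix after S is nullable, so FOLLOW(S) ⊇ FOLLOW(E) = {$, c}. Thus FOLLOW(S) = {$, c}.
FOLLOW(E): in S->E E (occurrence 1), E is followed by E with FIRST {epsilon, c}; in S->E E (occurrence 1), the suffix after E is nullable, so FOLLOW(E) ⊇ FOLLOW(S) = {$, c}; in S->E E (occurrence 2), the suffix after E is empty, so FOLLOW(E) ⊇ FOLLOW(S) = {$, c}; in E->S S E, the suffix after E is empty (adds nothing new). Thus FOLLOW(E) = {$, c}.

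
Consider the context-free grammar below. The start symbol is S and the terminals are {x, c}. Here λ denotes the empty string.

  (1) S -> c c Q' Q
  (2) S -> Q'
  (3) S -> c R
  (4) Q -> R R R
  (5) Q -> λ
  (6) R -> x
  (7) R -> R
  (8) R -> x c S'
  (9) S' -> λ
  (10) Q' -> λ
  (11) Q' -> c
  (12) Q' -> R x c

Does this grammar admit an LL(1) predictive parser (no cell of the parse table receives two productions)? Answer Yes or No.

No

FIRST(S) = {λ, c, x}
FIRST(Q) = {λ, x}
FIRST(R) = {x}
FIRST(S') = {λ}
FIRST(Q') = {λ, c, x}
FOLLOW(S) = {$}
FOLLOW(Q) = {$}
FOLLOW(R) = {$, x}
FOLLOW(S') = {$, x}
FOLLOW(Q') = {$, x}
Cell M[Q', x] receives both Q' -> λ and Q' -> R x c — the grammar is not LL(1).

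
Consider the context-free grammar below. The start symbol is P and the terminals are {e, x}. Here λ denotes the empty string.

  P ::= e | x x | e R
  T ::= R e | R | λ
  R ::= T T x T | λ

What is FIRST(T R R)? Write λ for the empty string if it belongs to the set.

{λ, e, x}

FIRST(P) = {e, x}
FIRST(T) = {λ, e, x}  (via R e, R)
FIRST(R) = {λ, e, x}  (via T T x T)
FIRST(T R R): take FIRST of each symbol in turn, carrying on past any symbol whose FIRST contains λ; result {λ, e, x}.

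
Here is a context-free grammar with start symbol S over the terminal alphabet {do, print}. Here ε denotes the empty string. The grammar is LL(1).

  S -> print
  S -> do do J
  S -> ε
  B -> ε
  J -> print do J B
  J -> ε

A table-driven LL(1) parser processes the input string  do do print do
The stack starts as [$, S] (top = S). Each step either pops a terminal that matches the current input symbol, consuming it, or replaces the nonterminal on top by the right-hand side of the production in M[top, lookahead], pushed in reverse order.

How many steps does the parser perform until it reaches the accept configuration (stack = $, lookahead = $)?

step 1: stack=$ S  input=do do print do $  — expand S -> do do J
step 2: stack=$ J do do  input=do do print do $  — match do
step 3: stack=$ J do  input=do print do $  — match do
step 4: stack=$ J  input=print do $  — expand J -> print do J B
step 5: stack=$ B J do print  input=print do $  — match print
step 6: stack=$ B J do  input=do $  — match do
step 7: stack=$ B J  input=$  — expand J -> ε
step 8: stack=$ B  input=$  — expand B -> ε
Accept reached after 8 steps.

8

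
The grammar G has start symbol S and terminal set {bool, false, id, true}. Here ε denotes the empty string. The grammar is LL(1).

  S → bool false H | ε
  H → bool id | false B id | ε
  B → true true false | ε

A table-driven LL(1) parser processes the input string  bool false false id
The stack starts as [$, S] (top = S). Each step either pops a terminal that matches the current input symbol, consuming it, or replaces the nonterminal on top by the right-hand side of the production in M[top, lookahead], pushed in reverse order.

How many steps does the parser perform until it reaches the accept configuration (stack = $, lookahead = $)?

step 1: stack=$ S  input=bool false false id $  — expand S → bool false H
step 2: stack=$ H false bool  input=bool false false id $  — match bool
step 3: stack=$ H false  input=false false id $  — match false
step 4: stack=$ H  input=false id $  — expand H → false B id
step 5: stack=$ id B false  input=false id $  — match false
step 6: stack=$ id B  input=id $  — expand B → ε
step 7: stack=$ id  input=id $  — match id
Accept reached after 7 steps.

7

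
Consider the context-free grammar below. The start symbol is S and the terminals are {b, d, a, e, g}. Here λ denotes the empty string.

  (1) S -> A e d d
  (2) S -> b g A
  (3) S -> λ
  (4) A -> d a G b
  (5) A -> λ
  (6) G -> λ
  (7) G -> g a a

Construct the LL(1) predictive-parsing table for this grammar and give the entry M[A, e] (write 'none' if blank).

FIRST(A): from A->d a G b we get {d}; from A->λ we get {λ}. So FIRST(A) = {λ, d}.
FIRST(G): from G->λ we get {λ}; from G->g a a we get {g}. So FIRST(G) = {λ, g}.
FIRST(S): from S->A e d d we get {d, e}; from S->b g A we get {b}; from S->λ we get {λ}. So FIRST(S) = {λ, b, d, e}.
FOLLOW(S) includes $ since S is the start symbol.
FOLLOW(S): S appears on no right-hand side. Thus FOLLOW(S) = {$}.
FOLLOW(A): in S->A e d d, A is followed by e d d with FIRST {e}; in S->b g A, the suffix after A is empty, so FOLLOW(A) ⊇ FOLLOW(S) = {$}. Thus FOLLOW(A) = {$, e}.
For A -> d a G b: FIRST(d a G b) = {d}, so it goes in M[A, t] for t ∈ {d}.
For A -> λ: FIRST(λ) = {λ}, so it goes in M[A, t] for t ∈ {}; since λ ∈ FIRST, also for every t ∈ FOLLOW(A) = {$, e}.

A -> λ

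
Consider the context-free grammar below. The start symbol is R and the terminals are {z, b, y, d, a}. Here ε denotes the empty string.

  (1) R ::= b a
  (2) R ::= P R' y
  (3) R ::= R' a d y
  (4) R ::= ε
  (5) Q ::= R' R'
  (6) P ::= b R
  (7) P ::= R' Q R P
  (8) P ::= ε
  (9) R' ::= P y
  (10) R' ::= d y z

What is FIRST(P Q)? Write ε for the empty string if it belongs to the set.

FIRST(R) = {ε, b, d, y}  (via P R' y, R' a d y)
FIRST(Q) = {b, d, y}  (via R' R')
FIRST(P) = {ε, b, d, y}  (via R' Q R P)
FIRST(R') = {b, d, y}  (via P y)
FIRST(P Q): take FIRST of each symbol in turn, carrying on past any symbol whose FIRST contains ε; result {b, d, y}.

{b, d, y}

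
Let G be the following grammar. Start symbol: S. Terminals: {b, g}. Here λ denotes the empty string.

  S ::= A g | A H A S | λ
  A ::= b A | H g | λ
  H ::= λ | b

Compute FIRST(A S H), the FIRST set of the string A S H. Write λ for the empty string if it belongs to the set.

FIRST(H) = {λ, b}
FIRST(A) = {λ, b, g}  (via H g)
FIRST(S) = {λ, b, g}  (via A g, A H A S)
FIRST(A S H): take FIRST of each symbol in turn, carrying on past any symbol whose FIRST contains λ; result {λ, b, g}.

{λ, b, g}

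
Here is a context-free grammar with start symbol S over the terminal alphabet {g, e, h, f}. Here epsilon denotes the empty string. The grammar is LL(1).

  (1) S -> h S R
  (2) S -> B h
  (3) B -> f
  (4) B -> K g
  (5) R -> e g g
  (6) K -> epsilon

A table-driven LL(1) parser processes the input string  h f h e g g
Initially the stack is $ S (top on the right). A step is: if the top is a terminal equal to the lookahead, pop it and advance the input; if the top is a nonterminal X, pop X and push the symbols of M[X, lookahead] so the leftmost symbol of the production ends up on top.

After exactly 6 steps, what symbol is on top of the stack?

R

     Stack    Input          Action
  1  $ S      h f h e g g $  expand S -> h S R
  2  $ R S h  h f h e g g $  match h
  3  $ R S    f h e g g $    expand S -> B h
  4  $ R h B  f h e g g $    expand B -> f
  5  $ R h f  f h e g g $    match f
  6  $ R h    h e g g $      match h
Stack after step 6: $ R (top = R).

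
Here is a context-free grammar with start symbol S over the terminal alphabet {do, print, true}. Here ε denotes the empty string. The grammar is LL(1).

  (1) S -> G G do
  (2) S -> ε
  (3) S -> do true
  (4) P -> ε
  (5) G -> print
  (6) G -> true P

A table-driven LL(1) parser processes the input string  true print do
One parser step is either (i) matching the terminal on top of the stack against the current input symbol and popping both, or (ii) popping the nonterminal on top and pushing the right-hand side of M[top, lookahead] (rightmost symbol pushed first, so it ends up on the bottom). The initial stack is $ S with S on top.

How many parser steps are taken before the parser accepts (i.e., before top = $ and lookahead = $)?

     Stack          Input            Action
  1  $ S            true print do $  expand S -> G G do
  2  $ do G G       true print do $  expand G -> true P
  3  $ do G P true  true print do $  match true
  4  $ do G P       print do $       expand P -> ε
  5  $ do G         print do $       expand G -> print
  6  $ do print     print do $       match print
  7  $ do           do $             match do
Accept reached after 7 steps.

7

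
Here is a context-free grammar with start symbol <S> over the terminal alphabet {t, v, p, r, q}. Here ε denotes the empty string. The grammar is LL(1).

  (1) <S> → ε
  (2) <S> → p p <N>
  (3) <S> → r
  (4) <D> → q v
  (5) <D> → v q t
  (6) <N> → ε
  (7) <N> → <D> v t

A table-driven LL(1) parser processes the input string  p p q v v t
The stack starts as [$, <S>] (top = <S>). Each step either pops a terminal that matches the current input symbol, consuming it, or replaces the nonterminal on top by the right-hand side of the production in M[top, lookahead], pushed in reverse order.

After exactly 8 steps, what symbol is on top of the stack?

t

step 1: stack=$ <S>  input=p p q v v t $  — expand <S> → p p <N>
step 2: stack=$ <N> p p  input=p p q v v t $  — match p
step 3: stack=$ <N> p  input=p q v v t $  — match p
step 4: stack=$ <N>  input=q v v t $  — expand <N> → <D> v t
step 5: stack=$ t v <D>  input=q v v t $  — expand <D> → q v
step 6: stack=$ t v v q  input=q v v t $  — match q
step 7: stack=$ t v v  input=v v t $  — match v
step 8: stack=$ t v  input=v t $  — match v
Stack after step 8: $ t (top = t).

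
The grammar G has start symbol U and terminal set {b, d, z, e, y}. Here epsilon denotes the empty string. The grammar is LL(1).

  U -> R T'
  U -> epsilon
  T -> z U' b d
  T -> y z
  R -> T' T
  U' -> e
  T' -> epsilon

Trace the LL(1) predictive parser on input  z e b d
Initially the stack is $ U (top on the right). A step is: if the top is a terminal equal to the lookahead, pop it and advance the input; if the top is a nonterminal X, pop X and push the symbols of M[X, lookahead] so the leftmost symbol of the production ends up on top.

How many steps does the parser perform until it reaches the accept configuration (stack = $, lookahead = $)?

      Stack          Input      Action
   1  $ U            z e b d $  expand U -> R T'
   2  $ T' R         z e b d $  expand R -> T' T
   3  $ T' T T'      z e b d $  expand T' -> epsilon
   4  $ T' T         z e b d $  expand T -> z U' b d
   5  $ T' d b U' z  z e b d $  match z
   6  $ T' d b U'    e b d $    expand U' -> e
   7  $ T' d b e     e b d $    match e
   8  $ T' d b       b d $      match b
   9  $ T' d         d $        match d
  10  $ T'           $          expand T' -> epsilon
Accept reached after 10 steps.

10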